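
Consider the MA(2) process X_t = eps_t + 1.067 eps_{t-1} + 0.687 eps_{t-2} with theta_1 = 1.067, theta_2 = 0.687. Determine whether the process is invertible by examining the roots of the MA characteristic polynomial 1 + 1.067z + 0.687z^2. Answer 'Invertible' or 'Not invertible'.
\text{Invertible}

The MA(q) characteristic polynomial is P(z) = 1 + 1.067z + 0.687z^2.
Invertibility requires all roots to lie outside the unit circle, i.e. |z| > 1 for every root.
Set 1 + (1.067) z + (0.687) z^2 = 0, i.e. a z^2 + b z + c = 0 with a = 0.687, b = 1.067, c = 1.
Discriminant D = b^2 - 4ac = (1.067)^2 - 4*(0.687)*1 = 1.138489 - (2.748) = -1.609511.
D < 0, so the roots are the complex-conjugate pair z = (-b +/- i sqrt(-D)) / (2a) = -0.7766 +/- 0.9233i.
For a conjugate pair |z|^2 = z * conj(z) = (product of roots) = c/a = 1/(0.687) = 1.455604, so |z| = sqrt(1.455604) = 1.2065 for both roots.
Moduli of all roots: 1.2065, 1.2065.
All moduli strictly greater than 1? Yes.
Verdict: Invertible.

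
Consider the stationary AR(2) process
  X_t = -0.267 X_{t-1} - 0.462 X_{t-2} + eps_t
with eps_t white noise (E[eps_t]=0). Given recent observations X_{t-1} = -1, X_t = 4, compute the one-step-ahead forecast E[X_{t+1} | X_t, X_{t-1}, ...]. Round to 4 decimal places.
E[X_{t+1} \mid \mathcal F_t] = -0.6060

For an AR(p) model X_t = c + sum_i phi_i X_{t-i} + eps_t, the
one-step-ahead conditional mean is
  E[X_{t+1} | X_t, ...] = c + sum_i phi_i X_{t+1-i}.
Substitute known values:
  E[X_{t+1} | ...] = (-0.267) * (4) + (-0.462) * (-1)
                   = -0.6060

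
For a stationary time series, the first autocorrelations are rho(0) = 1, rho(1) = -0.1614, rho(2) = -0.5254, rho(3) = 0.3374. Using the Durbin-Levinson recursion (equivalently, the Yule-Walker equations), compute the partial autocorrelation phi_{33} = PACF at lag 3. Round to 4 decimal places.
\phi_{33} = 0.1711

The PACF at lag k is phi_{kk}, the last component of the solution
to the Yule-Walker system G_k phi = r_k where
  (G_k)_{ij} = rho(|i - j|), (r_k)_i = rho(i), i,j = 1..k.
Equivalently, Durbin-Levinson gives phi_{kk} iteratively:
  phi_{11} = rho(1)
  phi_{kk} = [rho(k) - sum_{j=1..k-1} phi_{k-1,j} rho(k-j)]
            / [1 - sum_{j=1..k-1} phi_{k-1,j} rho(j)],
  phi_{k,j} = phi_{k-1,j} - phi_{kk} phi_{k-1,k-j},  j = 1..k-1.
Step k = 1:
  phi_11 = rho(1) = -0.1614.
Step k = 2:
  phi_22 = [rho(2) - phi_11 rho(1)] / [1 - phi_11 rho(1)] = [-0.5254 - (-0.1614)(-0.1614)] / [1 - (-0.1614)(-0.1614)]
         = -0.55144996 / 0.97395004 = -0.566199.
  Update: phi_21 = phi_11 - phi_22 phi_11 = -0.1614 - (-0.566199)(-0.1614) = -0.252785.
Step k = 3:
  phi_33 = [rho(3) - phi_21 rho(2) - phi_22 rho(1)] / [1 - phi_21 rho(1) - phi_22 rho(2)]
    numerator   = 0.3374 - (-0.252785)(-0.5254) - (-0.566199)(-0.1614) = 0.11320239
    denominator = 1 - (-0.252785)(-0.1614) - (-0.566199)(-0.5254) = 0.66171939
  phi_33 = 0.11320239 / 0.66171939 = 0.1711.
Therefore phi_{33} = 0.1711.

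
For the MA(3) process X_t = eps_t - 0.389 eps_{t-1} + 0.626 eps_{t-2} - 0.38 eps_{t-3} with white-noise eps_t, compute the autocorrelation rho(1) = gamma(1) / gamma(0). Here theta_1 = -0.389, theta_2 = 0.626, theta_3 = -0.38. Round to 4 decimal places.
\rho(1) = -0.5158

For an MA(q) process with theta_0 = 1, the autocovariance is
  gamma(k) = sigma^2 * sum_{i=0..q-k} theta_i * theta_{i+k},
and rho(k) = gamma(k) / gamma(0). Sigma^2 cancels.
  numerator   = (1)*(-0.389) + (-0.389)*(0.626) + (0.626)*(-0.38) = -0.870394.
  denominator = (1)^2 + (-0.389)^2 + (0.626)^2 + (-0.38)^2 = 1.687597.
  rho(1) = -0.870394 / 1.687597 = -0.5158.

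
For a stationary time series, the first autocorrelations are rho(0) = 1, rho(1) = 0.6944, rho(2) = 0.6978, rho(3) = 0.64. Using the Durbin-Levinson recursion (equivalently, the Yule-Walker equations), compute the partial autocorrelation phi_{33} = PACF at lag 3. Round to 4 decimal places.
\phi_{33} = 0.1590

The PACF at lag k is phi_{kk}, the last component of the solution
to the Yule-Walker system G_k phi = r_k where
  (G_k)_{ij} = rho(|i - j|), (r_k)_i = rho(i), i,j = 1..k.
Equivalently, Durbin-Levinson gives phi_{kk} iteratively:
  phi_{11} = rho(1)
  phi_{kk} = [rho(k) - sum_{j=1..k-1} phi_{k-1,j} rho(k-j)]
            / [1 - sum_{j=1..k-1} phi_{k-1,j} rho(j)],
  phi_{k,j} = phi_{k-1,j} - phi_{kk} phi_{k-1,k-j},  j = 1..k-1.
Step k = 1:
  phi_11 = rho(1) = 0.6944.
Step k = 2:
  phi_22 = [rho(2) - phi_11 rho(1)] / [1 - phi_11 rho(1)] = [0.6978 - (0.6944)(0.6944)] / [1 - (0.6944)(0.6944)]
         = 0.21560864 / 0.51780864 = 0.416387.
  Update: phi_21 = phi_11 - phi_22 phi_11 = 0.6944 - (0.416387)(0.6944) = 0.405261.
Step k = 3:
  phi_33 = [rho(3) - phi_21 rho(2) - phi_22 rho(1)] / [1 - phi_21 rho(1) - phi_22 rho(2)]
    numerator   = 0.64 - (0.405261)(0.6978) - (0.416387)(0.6944) = 0.06806989
    denominator = 1 - (0.405261)(0.6944) - (0.416387)(0.6978) = 0.42803207
  phi_33 = 0.06806989 / 0.42803207 = 0.159.
Therefore phi_{33} = 0.1590.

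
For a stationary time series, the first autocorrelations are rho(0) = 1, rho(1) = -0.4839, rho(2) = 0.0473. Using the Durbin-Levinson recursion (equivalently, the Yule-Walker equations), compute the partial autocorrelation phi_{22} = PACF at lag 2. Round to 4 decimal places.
\phi_{22} = -0.2440

The PACF at lag k is phi_{kk}, the last component of the solution
to the Yule-Walker system G_k phi = r_k where
  (G_k)_{ij} = rho(|i - j|), (r_k)_i = rho(i), i,j = 1..k.
Equivalently, Durbin-Levinson gives phi_{kk} iteratively:
  phi_{11} = rho(1)
  phi_{kk} = [rho(k) - sum_{j=1..k-1} phi_{k-1,j} rho(k-j)]
            / [1 - sum_{j=1..k-1} phi_{k-1,j} rho(j)],
  phi_{k,j} = phi_{k-1,j} - phi_{kk} phi_{k-1,k-j},  j = 1..k-1.
Step k = 1:
  phi_11 = rho(1) = -0.4839.
Step k = 2:
  phi_22 = [rho(2) - phi_11 rho(1)] / [1 - phi_11 rho(1)] = [0.0473 - (-0.4839)(-0.4839)] / [1 - (-0.4839)(-0.4839)]
         = -0.18685921 / 0.76584079 = -0.244.
Therefore phi_{22} = -0.2440.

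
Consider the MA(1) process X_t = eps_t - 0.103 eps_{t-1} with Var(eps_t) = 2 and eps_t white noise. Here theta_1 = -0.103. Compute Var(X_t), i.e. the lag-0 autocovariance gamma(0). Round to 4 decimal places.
\gamma(0) = 2.0212

For an MA(q) process X_t = eps_t + sum_i theta_i eps_{t-i} with
Var(eps_t) = sigma^2, the variance is
  gamma(0) = sigma^2 * (1 + sum_i theta_i^2).
  sum_i theta_i^2 = (-0.103)^2 = 0.010609.
  gamma(0) = 2 * (1 + 0.010609) = 2 * 1.010609 = 2.021218, which rounds to 2.0212.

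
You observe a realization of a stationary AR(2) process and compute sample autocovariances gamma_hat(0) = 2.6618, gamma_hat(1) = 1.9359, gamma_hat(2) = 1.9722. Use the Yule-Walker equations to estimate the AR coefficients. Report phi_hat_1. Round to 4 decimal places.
\hat\phi_{1} = 0.4000

The Yule-Walker equations for an AR(p) process read, in matrix form,
  Gamma_p phi = r_p,   with   (Gamma_p)_{ij} = gamma(|i - j|),
                       (r_p)_i = gamma(i),   i,j = 1..p.
Substitute the sample gammas (Toeplitz matrix and right-hand side of size 2):
  Gamma_p = [[2.6618, 1.9359], [1.9359, 2.6618]]
  r_p     = [1.9359, 1.9722]
Written out:
  2.6618 phi_1 + 1.9359 phi_2 = 1.9359
  1.9359 phi_1 + 2.6618 phi_2 = 1.9722
Solve by Cramer's rule:
  det = gamma(0)^2 - gamma(1)^2 = (2.6618)^2 - (1.9359)^2 = 7.08517924 - 3.74770881 = 3.33747043
  phi_hat_1 = [gamma(1) gamma(0) - gamma(1) gamma(2)] / det = [(1.9359)(2.6618) - (1.9359)(1.9722)] / 3.33747043 = 1.33499664 / 3.33747043 = 0.4
  phi_hat_2 = [gamma(0) gamma(2) - gamma(1)^2] / det = [(2.6618)(1.9722) - (1.9359)^2] / 3.33747043 = 1.50189315 / 3.33747043 = 0.45
So phi_hat = [0.4000, 0.4500].
Therefore phi_hat_1 = 0.4000.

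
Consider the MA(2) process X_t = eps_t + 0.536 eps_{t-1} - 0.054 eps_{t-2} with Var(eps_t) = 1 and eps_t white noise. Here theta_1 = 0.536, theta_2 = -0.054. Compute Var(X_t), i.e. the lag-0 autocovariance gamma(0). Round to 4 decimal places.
\gamma(0) = 1.2902

For an MA(q) process X_t = eps_t + sum_i theta_i eps_{t-i} with
Var(eps_t) = sigma^2, the variance is
  gamma(0) = sigma^2 * (1 + sum_i theta_i^2).
  sum_i theta_i^2 = (0.536)^2 + (-0.054)^2 = 0.287296 + 0.002916 = 0.290212.
  gamma(0) = 1 * (1 + 0.290212) = 1 * 1.290212 = 1.290212, which rounds to 1.2902.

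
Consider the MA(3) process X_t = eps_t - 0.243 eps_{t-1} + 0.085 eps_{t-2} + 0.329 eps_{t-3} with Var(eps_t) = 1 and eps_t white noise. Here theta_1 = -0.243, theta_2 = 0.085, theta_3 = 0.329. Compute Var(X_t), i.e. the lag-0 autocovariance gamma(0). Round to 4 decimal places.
\gamma(0) = 1.1745

For an MA(q) process X_t = eps_t + sum_i theta_i eps_{t-i} with
Var(eps_t) = sigma^2, the variance is
  gamma(0) = sigma^2 * (1 + sum_i theta_i^2).
  sum_i theta_i^2 = (-0.243)^2 + (0.085)^2 + (0.329)^2 = 0.059049 + 0.007225 + 0.108241 = 0.174515.
  gamma(0) = 1 * (1 + 0.174515) = 1 * 1.174515 = 1.174515, which rounds to 1.1745.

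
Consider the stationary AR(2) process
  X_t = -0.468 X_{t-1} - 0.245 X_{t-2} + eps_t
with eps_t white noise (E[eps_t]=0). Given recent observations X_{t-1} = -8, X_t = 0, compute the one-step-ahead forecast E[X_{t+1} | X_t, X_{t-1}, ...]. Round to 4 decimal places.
E[X_{t+1} \mid \mathcal F_t] = 1.9600

For an AR(p) model X_t = c + sum_i phi_i X_{t-i} + eps_t, the
one-step-ahead conditional mean is
  E[X_{t+1} | X_t, ...] = c + sum_i phi_i X_{t+1-i}.
Substitute known values:
  E[X_{t+1} | ...] = (-0.468) * (0) + (-0.245) * (-8)
                   = 1.9600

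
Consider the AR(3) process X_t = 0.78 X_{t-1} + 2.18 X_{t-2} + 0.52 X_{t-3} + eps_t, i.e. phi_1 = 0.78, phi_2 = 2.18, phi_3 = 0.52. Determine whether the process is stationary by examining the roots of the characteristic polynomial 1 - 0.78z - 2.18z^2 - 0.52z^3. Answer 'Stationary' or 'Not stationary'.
\text{Not stationary}

The AR(p) characteristic polynomial is P(z) = 1 - 0.78z - 2.18z^2 - 0.52z^3.
Stationarity requires all roots to lie outside the unit circle, i.e. |z| > 1 for every root.
Degree 3: look for a simple real root z0 first, then factor out (1 - z/z0) and solve the remaining quadratic.
Testing z0 = 0.5: P(0.5) = 1 + (-0.78)(0.5) + (-2.18)(0.5)^2 + (-0.52)(0.5)^3
  = 1 + (-0.39) + (-0.545) + (-0.065) = 0.  So z_0 = 0.5 is a root, |z_0| = 0.5.
Divide out the factor (1 - 2 z) = (1 - z/z0) (since 1/z0 = 2):
  P(z) = (1 - 2 z)(1 + (1.22) z + (0.26) z^2)
  [check: z-coef 1.22 - (2) = -0.78; z^2-coef 0.26 - (2)(1.22) = -2.18; z^3-coef -(2)(0.26) = -0.52.]
Remaining roots from the quadratic factor 1 + (1.22) z + (0.26) z^2:
  Set 1 + (1.22) z + (0.26) z^2 = 0, i.e. a z^2 + b z + c = 0 with a = 0.26, b = 1.22, c = 1.
  Discriminant D = b^2 - 4ac = (1.22)^2 - 4*(0.26)*1 = 1.4884 - (1.04) = 0.4484.
  D >= 0, so the roots are real: z = (-b +/- sqrt(D)) / (2a) = (-1.22 +/- 0.669627) / (0.52).
    z_1 = (-1.22 + 0.669627) / (0.52) = -1.0584,   |z_1| = 1.0584.
    z_2 = (-1.22 - 0.669627) / (0.52) = -3.6339,   |z_2| = 3.6339.
Moduli of all roots: 0.5000, 1.0584, 3.6339.
All moduli strictly greater than 1? No.
Verdict: Not stationary.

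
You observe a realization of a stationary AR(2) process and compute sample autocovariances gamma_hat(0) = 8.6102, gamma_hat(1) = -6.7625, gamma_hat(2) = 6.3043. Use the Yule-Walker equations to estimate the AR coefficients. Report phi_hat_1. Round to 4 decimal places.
\hat\phi_{1} = -0.5490

The Yule-Walker equations for an AR(p) process read, in matrix form,
  Gamma_p phi = r_p,   with   (Gamma_p)_{ij} = gamma(|i - j|),
                       (r_p)_i = gamma(i),   i,j = 1..p.
Substitute the sample gammas (Toeplitz matrix and right-hand side of size 2):
  Gamma_p = [[8.6102, -6.7625], [-6.7625, 8.6102]]
  r_p     = [-6.7625, 6.3043]
Written out:
  8.6102 phi_1 - 6.7625 phi_2 = -6.7625
  -6.7625 phi_1 + 8.6102 phi_2 = 6.3043
Solve by Cramer's rule:
  det = gamma(0)^2 - gamma(1)^2 = (8.6102)^2 - (-6.7625)^2 = 74.13554404 - 45.73140625 = 28.40413779
  phi_hat_1 = [gamma(1) gamma(0) - gamma(1) gamma(2)] / det = [(-6.7625)(8.6102) - (-6.7625)(6.3043)] / 28.40413779 = -15.59364875 / 28.40413779 = -0.549
  phi_hat_2 = [gamma(0) gamma(2) - gamma(1)^2] / det = [(8.6102)(6.3043) - (-6.7625)^2] / 28.40413779 = 8.54987761 / 28.40413779 = 0.301
So phi_hat = [-0.5490, 0.3010].
Therefore phi_hat_1 = -0.5490.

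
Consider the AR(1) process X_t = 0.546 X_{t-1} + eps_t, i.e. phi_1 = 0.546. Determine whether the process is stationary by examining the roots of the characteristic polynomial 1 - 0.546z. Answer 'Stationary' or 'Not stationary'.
\text{Stationary}

The AR(p) characteristic polynomial is P(z) = 1 - 0.546z.
Stationarity requires all roots to lie outside the unit circle, i.e. |z| > 1 for every root.
This is linear in z: 1 + (-0.546) z = 0  =>  z = -1/(-0.546) = 1.831502,  |z| = 1.831502.
Moduli of all roots: 1.8315.
All moduli strictly greater than 1? Yes.
Verdict: Stationary.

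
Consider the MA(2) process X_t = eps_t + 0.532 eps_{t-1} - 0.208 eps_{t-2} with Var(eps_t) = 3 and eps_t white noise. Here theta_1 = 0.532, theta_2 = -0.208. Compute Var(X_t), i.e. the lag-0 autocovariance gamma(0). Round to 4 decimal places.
\gamma(0) = 3.9789

For an MA(q) process X_t = eps_t + sum_i theta_i eps_{t-i} with
Var(eps_t) = sigma^2, the variance is
  gamma(0) = sigma^2 * (1 + sum_i theta_i^2).
  sum_i theta_i^2 = (0.532)^2 + (-0.208)^2 = 0.283024 + 0.043264 = 0.326288.
  gamma(0) = 3 * (1 + 0.326288) = 3 * 1.326288 = 3.978864, which rounds to 3.9789.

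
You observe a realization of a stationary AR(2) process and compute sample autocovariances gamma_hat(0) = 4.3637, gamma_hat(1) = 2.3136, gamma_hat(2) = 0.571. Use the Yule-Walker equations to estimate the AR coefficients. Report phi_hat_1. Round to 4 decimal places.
\hat\phi_{1} = 0.6410

The Yule-Walker equations for an AR(p) process read, in matrix form,
  Gamma_p phi = r_p,   with   (Gamma_p)_{ij} = gamma(|i - j|),
                       (r_p)_i = gamma(i),   i,j = 1..p.
Substitute the sample gammas (Toeplitz matrix and right-hand side of size 2):
  Gamma_p = [[4.3637, 2.3136], [2.3136, 4.3637]]
  r_p     = [2.3136, 0.571]
Written out:
  4.3637 phi_1 + 2.3136 phi_2 = 2.3136
  2.3136 phi_1 + 4.3637 phi_2 = 0.571
Solve by Cramer's rule:
  det = gamma(0)^2 - gamma(1)^2 = (4.3637)^2 - (2.3136)^2 = 19.04187769 - 5.35274496 = 13.68913273
  phi_hat_1 = [gamma(1) gamma(0) - gamma(1) gamma(2)] / det = [(2.3136)(4.3637) - (2.3136)(0.571)] / 13.68913273 = 8.77479072 / 13.68913273 = 0.641
  phi_hat_2 = [gamma(0) gamma(2) - gamma(1)^2] / det = [(4.3637)(0.571) - (2.3136)^2] / 13.68913273 = -2.86107226 / 13.68913273 = -0.209
So phi_hat = [0.6410, -0.2090].
Therefore phi_hat_1 = 0.6410.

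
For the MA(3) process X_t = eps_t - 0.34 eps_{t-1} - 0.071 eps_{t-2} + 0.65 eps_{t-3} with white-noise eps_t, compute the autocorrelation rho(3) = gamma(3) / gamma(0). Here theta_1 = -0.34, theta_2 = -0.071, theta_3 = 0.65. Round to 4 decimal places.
\rho(3) = 0.4212

For an MA(q) process with theta_0 = 1, the autocovariance is
  gamma(k) = sigma^2 * sum_{i=0..q-k} theta_i * theta_{i+k},
and rho(k) = gamma(k) / gamma(0). Sigma^2 cancels.
  numerator   = (1)*(0.65) = 0.65.
  denominator = (1)^2 + (-0.34)^2 + (-0.071)^2 + (0.65)^2 = 1.543141.
  rho(3) = 0.65 / 1.543141 = 0.4212.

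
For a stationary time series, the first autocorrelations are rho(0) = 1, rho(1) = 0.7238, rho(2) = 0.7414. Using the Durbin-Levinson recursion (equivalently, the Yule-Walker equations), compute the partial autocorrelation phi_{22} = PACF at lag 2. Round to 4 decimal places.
\phi_{22} = 0.4569

The PACF at lag k is phi_{kk}, the last component of the solution
to the Yule-Walker system G_k phi = r_k where
  (G_k)_{ij} = rho(|i - j|), (r_k)_i = rho(i), i,j = 1..k.
Equivalently, Durbin-Levinson gives phi_{kk} iteratively:
  phi_{11} = rho(1)
  phi_{kk} = [rho(k) - sum_{j=1..k-1} phi_{k-1,j} rho(k-j)]
            / [1 - sum_{j=1..k-1} phi_{k-1,j} rho(j)],
  phi_{k,j} = phi_{k-1,j} - phi_{kk} phi_{k-1,k-j},  j = 1..k-1.
Step k = 1:
  phi_11 = rho(1) = 0.7238.
Step k = 2:
  phi_22 = [rho(2) - phi_11 rho(1)] / [1 - phi_11 rho(1)] = [0.7414 - (0.7238)(0.7238)] / [1 - (0.7238)(0.7238)]
         = 0.21751356 / 0.47611356 = 0.4569.
Therefore phi_{22} = 0.4569.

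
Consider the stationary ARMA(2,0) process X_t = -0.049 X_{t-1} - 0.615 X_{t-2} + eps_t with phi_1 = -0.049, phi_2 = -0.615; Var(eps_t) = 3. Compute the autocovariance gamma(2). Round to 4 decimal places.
\gamma(2) = -2.9629

Multiply the model equation by X_{t-k} and take expectations. With theta_0 = psi_0 = 1 and psi_j the MA(infinity) weights, this gives
  gamma(k) - sum_i phi_i gamma(k-i) = c_k,
  c_k = sigma^2 * sum_{j=k..q} theta_j psi_{j-k}   (c_k = 0 for k > q),
using gamma(-m) = gamma(m).
Pure AR (q = 0): c_0 = sigma^2 = 3, c_k = 0 for k >= 1.
Equations for k = 0, 1, 2 (AR order 2, c_2 = 0):
  (E0) gamma(0) = phi_1 gamma(1) + phi_2 gamma(2) + c_0
  (E1) gamma(1) = phi_1 gamma(0) + phi_2 gamma(1) + c_1
  (E2) gamma(2) = phi_1 gamma(1) + phi_2 gamma(0)
From (E1): gamma(1) = A gamma(0) + B with
  A = phi_1 / (1 - phi_2) = -0.049 / 1.615 = -0.030341,   B = c_1 / (1 - phi_2) = 0 / 1.615 = 0.
Insert (E2) into (E0): gamma(0) (1 - phi_2^2) = phi_1 (1 + phi_2) gamma(1) + c_0.
  phi_1 (1 + phi_2) = (-0.049)(0.385) = -0.018865,   1 - phi_2^2 = 0.621775.
Replace gamma(1) by A gamma(0) + B and collect gamma(0):
  gamma(0) [0.621775 - (-0.018865)(-0.030341)] = c_0 = 3
  gamma(0) * 0.621203 = 3
  gamma(0) = 3 / 0.621203 = 4.829342.
  gamma(1) = A gamma(0) = (-0.030341)(4.829342) = -0.146525.
  gamma(2) = phi_1 gamma(1) + phi_2 gamma(0) = (-0.049)(-0.146525) + (-0.615)(4.829342) = -2.962866.
Therefore gamma(2) = -2.9629 (to 4 decimal places).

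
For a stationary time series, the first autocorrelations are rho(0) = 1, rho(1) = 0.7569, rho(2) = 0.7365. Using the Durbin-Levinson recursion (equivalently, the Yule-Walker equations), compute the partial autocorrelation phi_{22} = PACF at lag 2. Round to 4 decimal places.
\phi_{22} = 0.3831

The PACF at lag k is phi_{kk}, the last component of the solution
to the Yule-Walker system G_k phi = r_k where
  (G_k)_{ij} = rho(|i - j|), (r_k)_i = rho(i), i,j = 1..k.
Equivalently, Durbin-Levinson gives phi_{kk} iteratively:
  phi_{11} = rho(1)
  phi_{kk} = [rho(k) - sum_{j=1..k-1} phi_{k-1,j} rho(k-j)]
            / [1 - sum_{j=1..k-1} phi_{k-1,j} rho(j)],
  phi_{k,j} = phi_{k-1,j} - phi_{kk} phi_{k-1,k-j},  j = 1..k-1.
Step k = 1:
  phi_11 = rho(1) = 0.7569.
Step k = 2:
  phi_22 = [rho(2) - phi_11 rho(1)] / [1 - phi_11 rho(1)] = [0.7365 - (0.7569)(0.7569)] / [1 - (0.7569)(0.7569)]
         = 0.16360239 / 0.42710239 = 0.3831.
Therefore phi_{22} = 0.3831.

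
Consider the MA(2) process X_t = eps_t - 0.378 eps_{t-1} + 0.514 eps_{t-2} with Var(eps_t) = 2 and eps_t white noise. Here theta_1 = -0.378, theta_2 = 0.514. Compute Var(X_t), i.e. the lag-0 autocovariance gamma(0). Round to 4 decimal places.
\gamma(0) = 2.8142

For an MA(q) process X_t = eps_t + sum_i theta_i eps_{t-i} with
Var(eps_t) = sigma^2, the variance is
  gamma(0) = sigma^2 * (1 + sum_i theta_i^2).
  sum_i theta_i^2 = (-0.378)^2 + (0.514)^2 = 0.142884 + 0.264196 = 0.40708.
  gamma(0) = 2 * (1 + 0.40708) = 2 * 1.40708 = 2.81416, which rounds to 2.8142.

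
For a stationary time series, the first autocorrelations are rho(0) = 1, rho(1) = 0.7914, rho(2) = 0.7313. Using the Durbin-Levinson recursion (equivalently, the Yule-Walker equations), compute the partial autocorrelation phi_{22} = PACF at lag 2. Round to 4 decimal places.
\phi_{22} = 0.2809

The PACF at lag k is phi_{kk}, the last component of the solution
to the Yule-Walker system G_k phi = r_k where
  (G_k)_{ij} = rho(|i - j|), (r_k)_i = rho(i), i,j = 1..k.
Equivalently, Durbin-Levinson gives phi_{kk} iteratively:
  phi_{11} = rho(1)
  phi_{kk} = [rho(k) - sum_{j=1..k-1} phi_{k-1,j} rho(k-j)]
            / [1 - sum_{j=1..k-1} phi_{k-1,j} rho(j)],
  phi_{k,j} = phi_{k-1,j} - phi_{kk} phi_{k-1,k-j},  j = 1..k-1.
Step k = 1:
  phi_11 = rho(1) = 0.7914.
Step k = 2:
  phi_22 = [rho(2) - phi_11 rho(1)] / [1 - phi_11 rho(1)] = [0.7313 - (0.7914)(0.7914)] / [1 - (0.7914)(0.7914)]
         = 0.10498604 / 0.37368604 = 0.2809.
Therefore phi_{22} = 0.2809.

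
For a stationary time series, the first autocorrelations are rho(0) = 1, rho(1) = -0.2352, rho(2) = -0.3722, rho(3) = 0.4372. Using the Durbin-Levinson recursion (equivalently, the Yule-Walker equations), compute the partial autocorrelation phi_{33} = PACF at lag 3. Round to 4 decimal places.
\phi_{33} = 0.2710

The PACF at lag k is phi_{kk}, the last component of the solution
to the Yule-Walker system G_k phi = r_k where
  (G_k)_{ij} = rho(|i - j|), (r_k)_i = rho(i), i,j = 1..k.
Equivalently, Durbin-Levinson gives phi_{kk} iteratively:
  phi_{11} = rho(1)
  phi_{kk} = [rho(k) - sum_{j=1..k-1} phi_{k-1,j} rho(k-j)]
            / [1 - sum_{j=1..k-1} phi_{k-1,j} rho(j)],
  phi_{k,j} = phi_{k-1,j} - phi_{kk} phi_{k-1,k-j},  j = 1..k-1.
Step k = 1:
  phi_11 = rho(1) = -0.2352.
Step k = 2:
  phi_22 = [rho(2) - phi_11 rho(1)] / [1 - phi_11 rho(1)] = [-0.3722 - (-0.2352)(-0.2352)] / [1 - (-0.2352)(-0.2352)]
         = -0.42751904 / 0.94468096 = -0.452554.
  Update: phi_21 = phi_11 - phi_22 phi_11 = -0.2352 - (-0.452554)(-0.2352) = -0.341641.
Step k = 3:
  phi_33 = [rho(3) - phi_21 rho(2) - phi_22 rho(1)] / [1 - phi_21 rho(1) - phi_22 rho(2)]
    numerator   = 0.4372 - (-0.341641)(-0.3722) - (-0.452554)(-0.2352) = 0.20360067
    denominator = 1 - (-0.341641)(-0.2352) - (-0.452554)(-0.3722) = 0.75120556
  phi_33 = 0.20360067 / 0.75120556 = 0.271.
Therefore phi_{33} = 0.2710.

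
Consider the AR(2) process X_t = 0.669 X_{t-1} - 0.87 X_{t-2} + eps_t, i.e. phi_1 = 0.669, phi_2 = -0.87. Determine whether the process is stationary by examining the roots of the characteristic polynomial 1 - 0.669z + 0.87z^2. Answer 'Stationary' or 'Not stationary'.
\text{Stationary}

The AR(p) characteristic polynomial is P(z) = 1 - 0.669z + 0.87z^2.
Stationarity requires all roots to lie outside the unit circle, i.e. |z| > 1 for every root.
Set 1 + (-0.669) z + (0.87) z^2 = 0, i.e. a z^2 + b z + c = 0 with a = 0.87, b = -0.669, c = 1.
Discriminant D = b^2 - 4ac = (-0.669)^2 - 4*(0.87)*1 = 0.447561 - (3.48) = -3.032439.
D < 0, so the roots are the complex-conjugate pair z = (-b +/- i sqrt(-D)) / (2a) = 0.3845 +/- 1.0008i.
For a conjugate pair |z|^2 = z * conj(z) = (product of roots) = c/a = 1/(0.87) = 1.149425, so |z| = sqrt(1.149425) = 1.0721 for both roots.
Moduli of all roots: 1.0721, 1.0721.
All moduli strictly greater than 1? Yes.
Verdict: Stationary.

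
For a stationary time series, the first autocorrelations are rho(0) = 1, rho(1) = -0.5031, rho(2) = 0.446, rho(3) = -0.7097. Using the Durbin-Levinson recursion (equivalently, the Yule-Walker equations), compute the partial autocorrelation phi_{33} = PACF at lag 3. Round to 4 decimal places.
\phi_{33} = -0.5930

The PACF at lag k is phi_{kk}, the last component of the solution
to the Yule-Walker system G_k phi = r_k where
  (G_k)_{ij} = rho(|i - j|), (r_k)_i = rho(i), i,j = 1..k.
Equivalently, Durbin-Levinson gives phi_{kk} iteratively:
  phi_{11} = rho(1)
  phi_{kk} = [rho(k) - sum_{j=1..k-1} phi_{k-1,j} rho(k-j)]
            / [1 - sum_{j=1..k-1} phi_{k-1,j} rho(j)],
  phi_{k,j} = phi_{k-1,j} - phi_{kk} phi_{k-1,k-j},  j = 1..k-1.
Step k = 1:
  phi_11 = rho(1) = -0.5031.
Step k = 2:
  phi_22 = [rho(2) - phi_11 rho(1)] / [1 - phi_11 rho(1)] = [0.446 - (-0.5031)(-0.5031)] / [1 - (-0.5031)(-0.5031)]
         = 0.19289039 / 0.74689039 = 0.258258.
  Update: phi_21 = phi_11 - phi_22 phi_11 = -0.5031 - (0.258258)(-0.5031) = -0.37317.
Step k = 3:
  phi_33 = [rho(3) - phi_21 rho(2) - phi_22 rho(1)] / [1 - phi_21 rho(1) - phi_22 rho(2)]
    numerator   = -0.7097 - (-0.37317)(0.446) - (0.258258)(-0.5031) = -0.41333641
    denominator = 1 - (-0.37317)(-0.5031) - (0.258258)(0.446) = 0.69707491
  phi_33 = -0.41333641 / 0.69707491 = -0.593.
Therefore phi_{33} = -0.5930.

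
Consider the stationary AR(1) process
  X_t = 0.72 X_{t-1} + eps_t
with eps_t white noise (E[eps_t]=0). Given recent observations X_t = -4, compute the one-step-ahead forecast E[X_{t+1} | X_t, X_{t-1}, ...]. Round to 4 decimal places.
E[X_{t+1} \mid \mathcal F_t] = -2.8800

For an AR(p) model X_t = c + sum_i phi_i X_{t-i} + eps_t, the
one-step-ahead conditional mean is
  E[X_{t+1} | X_t, ...] = c + sum_i phi_i X_{t+1-i}.
Substitute known values:
  E[X_{t+1} | ...] = (0.72) * (-4)
                   = -2.8800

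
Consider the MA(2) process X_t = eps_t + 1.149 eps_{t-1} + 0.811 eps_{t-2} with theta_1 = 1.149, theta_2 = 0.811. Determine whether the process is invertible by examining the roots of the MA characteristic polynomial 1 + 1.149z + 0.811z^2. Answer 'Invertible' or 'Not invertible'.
\text{Invertible}

The MA(q) characteristic polynomial is P(z) = 1 + 1.149z + 0.811z^2.
Invertibility requires all roots to lie outside the unit circle, i.e. |z| > 1 for every root.
Set 1 + (1.149) z + (0.811) z^2 = 0, i.e. a z^2 + b z + c = 0 with a = 0.811, b = 1.149, c = 1.
Discriminant D = b^2 - 4ac = (1.149)^2 - 4*(0.811)*1 = 1.320201 - (3.244) = -1.923799.
D < 0, so the roots are the complex-conjugate pair z = (-b +/- i sqrt(-D)) / (2a) = -0.7084 +/- 0.8551i.
For a conjugate pair |z|^2 = z * conj(z) = (product of roots) = c/a = 1/(0.811) = 1.233046, so |z| = sqrt(1.233046) = 1.1104 for both roots.
Moduli of all roots: 1.1104, 1.1104.
All moduli strictly greater than 1? Yes.
Verdict: Invertible.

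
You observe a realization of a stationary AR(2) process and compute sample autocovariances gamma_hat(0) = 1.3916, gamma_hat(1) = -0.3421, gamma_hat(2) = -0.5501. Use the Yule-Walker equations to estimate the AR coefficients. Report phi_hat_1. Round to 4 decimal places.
\hat\phi_{1} = -0.3651

The Yule-Walker equations for an AR(p) process read, in matrix form,
  Gamma_p phi = r_p,   with   (Gamma_p)_{ij} = gamma(|i - j|),
                       (r_p)_i = gamma(i),   i,j = 1..p.
Substitute the sample gammas (Toeplitz matrix and right-hand side of size 2):
  Gamma_p = [[1.3916, -0.3421], [-0.3421, 1.3916]]
  r_p     = [-0.3421, -0.5501]
Written out:
  1.3916 phi_1 - 0.3421 phi_2 = -0.3421
  -0.3421 phi_1 + 1.3916 phi_2 = -0.5501
Solve by Cramer's rule:
  det = gamma(0)^2 - gamma(1)^2 = (1.3916)^2 - (-0.3421)^2 = 1.93655056 - 0.11703241 = 1.81951815
  phi_hat_1 = [gamma(1) gamma(0) - gamma(1) gamma(2)] / det = [(-0.3421)(1.3916) - (-0.3421)(-0.5501)] / 1.81951815 = -0.66425557 / 1.81951815 = -0.3651
  phi_hat_2 = [gamma(0) gamma(2) - gamma(1)^2] / det = [(1.3916)(-0.5501) - (-0.3421)^2] / 1.81951815 = -0.88255157 / 1.81951815 = -0.485
So phi_hat = [-0.3651, -0.4850].
Therefore phi_hat_1 = -0.3651.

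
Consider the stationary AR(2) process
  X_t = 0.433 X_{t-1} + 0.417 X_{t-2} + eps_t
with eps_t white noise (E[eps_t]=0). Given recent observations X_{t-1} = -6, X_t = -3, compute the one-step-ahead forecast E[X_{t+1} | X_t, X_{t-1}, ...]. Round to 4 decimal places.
E[X_{t+1} \mid \mathcal F_t] = -3.8010

For an AR(p) model X_t = c + sum_i phi_i X_{t-i} + eps_t, the
one-step-ahead conditional mean is
  E[X_{t+1} | X_t, ...] = c + sum_i phi_i X_{t+1-i}.
Substitute known values:
  E[X_{t+1} | ...] = (0.433) * (-3) + (0.417) * (-6)
                   = -3.8010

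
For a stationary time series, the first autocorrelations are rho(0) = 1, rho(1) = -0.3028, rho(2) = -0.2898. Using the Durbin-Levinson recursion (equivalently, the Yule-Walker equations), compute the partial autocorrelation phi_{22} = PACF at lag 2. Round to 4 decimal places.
\phi_{22} = -0.4200

The PACF at lag k is phi_{kk}, the last component of the solution
to the Yule-Walker system G_k phi = r_k where
  (G_k)_{ij} = rho(|i - j|), (r_k)_i = rho(i), i,j = 1..k.
Equivalently, Durbin-Levinson gives phi_{kk} iteratively:
  phi_{11} = rho(1)
  phi_{kk} = [rho(k) - sum_{j=1..k-1} phi_{k-1,j} rho(k-j)]
            / [1 - sum_{j=1..k-1} phi_{k-1,j} rho(j)],
  phi_{k,j} = phi_{k-1,j} - phi_{kk} phi_{k-1,k-j},  j = 1..k-1.
Step k = 1:
  phi_11 = rho(1) = -0.3028.
Step k = 2:
  phi_22 = [rho(2) - phi_11 rho(1)] / [1 - phi_11 rho(1)] = [-0.2898 - (-0.3028)(-0.3028)] / [1 - (-0.3028)(-0.3028)]
         = -0.38148784 / 0.90831216 = -0.42.
Therefore phi_{22} = -0.4200.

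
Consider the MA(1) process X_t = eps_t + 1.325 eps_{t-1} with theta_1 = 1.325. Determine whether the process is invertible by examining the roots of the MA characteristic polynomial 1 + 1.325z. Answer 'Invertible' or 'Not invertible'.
\text{Not invertible}

The MA(q) characteristic polynomial is P(z) = 1 + 1.325z.
Invertibility requires all roots to lie outside the unit circle, i.e. |z| > 1 for every root.
This is linear in z: 1 + (1.325) z = 0  =>  z = -1/(1.325) = -0.754717,  |z| = 0.754717.
Moduli of all roots: 0.7547.
All moduli strictly greater than 1? No.
Verdict: Not invertible.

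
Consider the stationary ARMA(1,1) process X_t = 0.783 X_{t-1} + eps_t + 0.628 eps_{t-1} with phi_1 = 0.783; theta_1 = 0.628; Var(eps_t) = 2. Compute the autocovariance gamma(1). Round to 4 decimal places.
\gamma(1) = 10.8801

Multiply the model equation by X_{t-k} and take expectations. With theta_0 = psi_0 = 1 and psi_j the MA(infinity) weights, this gives
  gamma(k) - sum_i phi_i gamma(k-i) = c_k,
  c_k = sigma^2 * sum_{j=k..q} theta_j psi_{j-k}   (c_k = 0 for k > q),
using gamma(-m) = gamma(m).
psi-weights needed (psi_j = theta_j + sum_i phi_i psi_{j-i}):
  psi_1 = theta_1 + phi_1 = 0.628 + (0.783) = 1.411
Right-hand sides:
  c_0 = sigma^2 (1 + theta_1 psi_1) = 2 * (1 + (0.628)(1.411)) = 2 * 1.886108 = 3.772216
  c_1 = sigma^2 theta_1 = 2 * (0.628) = 1.256
  c_2 = 0
Equations for k = 0 and k = 1 (AR order 1):
  gamma(0) = phi_1 gamma(1) + c_0
  gamma(1) = phi_1 gamma(0) + c_1
Substituting the second into the first: gamma(0) (1 - phi_1^2) = c_0 + phi_1 c_1, so
  gamma(0) = (c_0 + phi_1 c_1) / (1 - phi_1^2) = (3.772216 + (0.783)(1.256)) / (1 - (0.783)^2) = 4.755664 / 0.386911 = 12.291364.
  gamma(1) = phi_1 gamma(0) + c_1 = (0.783)(12.291364) + (1.256) = 10.880138.
Therefore gamma(1) = 10.8801 (to 4 decimal places).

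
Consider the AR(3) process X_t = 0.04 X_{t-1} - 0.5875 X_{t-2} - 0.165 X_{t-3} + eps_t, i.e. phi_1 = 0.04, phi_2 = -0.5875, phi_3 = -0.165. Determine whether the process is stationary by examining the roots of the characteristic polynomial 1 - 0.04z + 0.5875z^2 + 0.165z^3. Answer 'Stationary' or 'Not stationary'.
\text{Stationary}

The AR(p) characteristic polynomial is P(z) = 1 - 0.04z + 0.5875z^2 + 0.165z^3.
Stationarity requires all roots to lie outside the unit circle, i.e. |z| > 1 for every root.
Degree 3: look for a simple real root z0 first, then factor out (1 - z/z0) and solve the remaining quadratic.
Testing z0 = -4: P(-4) = 1 + (-0.04)(-4) + (0.5875)(-4)^2 + (0.165)(-4)^3
  = 1 + (0.16) + (9.4) + (-10.56) = 0.  So z_0 = -4 is a root, |z_0| = 4.
Divide out the factor (1 + 0.25 z) = (1 - z/z0) (since 1/z0 = -0.25):
  P(z) = (1 + 0.25 z)(1 + (-0.29) z + (0.66) z^2)
  [check: z-coef -0.29 - (-0.25) = -0.04; z^2-coef 0.66 - (-0.25)(-0.29) = 0.5875; z^3-coef -(-0.25)(0.66) = 0.165.]
Remaining roots from the quadratic factor 1 + (-0.29) z + (0.66) z^2:
  Set 1 + (-0.29) z + (0.66) z^2 = 0, i.e. a z^2 + b z + c = 0 with a = 0.66, b = -0.29, c = 1.
  Discriminant D = b^2 - 4ac = (-0.29)^2 - 4*(0.66)*1 = 0.0841 - (2.64) = -2.5559.
  D < 0, so the roots are the complex-conjugate pair z = (-b +/- i sqrt(-D)) / (2a) = 0.2197 +/- 1.2112i.
  For a conjugate pair |z|^2 = z * conj(z) = (product of roots) = c/a = 1/(0.66) = 1.515152, so |z| = sqrt(1.515152) = 1.2309 for both roots.
Moduli of all roots: 4.0000, 1.2309, 1.2309.
All moduli strictly greater than 1? Yes.
Verdict: Stationary.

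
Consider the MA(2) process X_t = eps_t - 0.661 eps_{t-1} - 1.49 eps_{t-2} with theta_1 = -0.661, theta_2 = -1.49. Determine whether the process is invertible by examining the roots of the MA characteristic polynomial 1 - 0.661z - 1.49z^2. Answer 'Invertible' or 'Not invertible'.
\text{Not invertible}

The MA(q) characteristic polynomial is P(z) = 1 - 0.661z - 1.49z^2.
Invertibility requires all roots to lie outside the unit circle, i.e. |z| > 1 for every root.
Set 1 + (-0.661) z + (-1.49) z^2 = 0, i.e. a z^2 + b z + c = 0 with a = -1.49, b = -0.661, c = 1.
Discriminant D = b^2 - 4ac = (-0.661)^2 - 4*(-1.49)*1 = 0.436921 - (-5.96) = 6.396921.
D >= 0, so the roots are real: z = (-b +/- sqrt(D)) / (2a) = (0.661 +/- 2.529214) / (-2.98).
  z_1 = (0.661 + 2.529214) / (-2.98) = -1.0705,   |z_1| = 1.0705.
  z_2 = (0.661 - 2.529214) / (-2.98) = 0.6269,   |z_2| = 0.6269.
Moduli of all roots: 1.0705, 0.6269.
All moduli strictly greater than 1? No.
Verdict: Not invertible.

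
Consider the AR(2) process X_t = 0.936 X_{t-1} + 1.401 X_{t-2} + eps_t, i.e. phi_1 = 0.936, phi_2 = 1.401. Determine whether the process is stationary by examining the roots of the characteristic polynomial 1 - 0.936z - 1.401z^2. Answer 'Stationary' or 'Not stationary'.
\text{Not stationary}

The AR(p) characteristic polynomial is P(z) = 1 - 0.936z - 1.401z^2.
Stationarity requires all roots to lie outside the unit circle, i.e. |z| > 1 for every root.
Set 1 + (-0.936) z + (-1.401) z^2 = 0, i.e. a z^2 + b z + c = 0 with a = -1.401, b = -0.936, c = 1.
Discriminant D = b^2 - 4ac = (-0.936)^2 - 4*(-1.401)*1 = 0.876096 - (-5.604) = 6.480096.
D >= 0, so the roots are real: z = (-b +/- sqrt(D)) / (2a) = (0.936 +/- 2.545603) / (-2.802).
  z_1 = (0.936 + 2.545603) / (-2.802) = -1.2425,   |z_1| = 1.2425.
  z_2 = (0.936 - 2.545603) / (-2.802) = 0.5744,   |z_2| = 0.5744.
Moduli of all roots: 1.2425, 0.5744.
All moduli strictly greater than 1? No.
Verdict: Not stationary.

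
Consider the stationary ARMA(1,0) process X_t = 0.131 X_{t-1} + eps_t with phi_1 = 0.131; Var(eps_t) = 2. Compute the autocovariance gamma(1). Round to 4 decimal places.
\gamma(1) = 0.2666

Multiply the model equation by X_{t-k} and take expectations. With theta_0 = psi_0 = 1 and psi_j the MA(infinity) weights, this gives
  gamma(k) - sum_i phi_i gamma(k-i) = c_k,
  c_k = sigma^2 * sum_{j=k..q} theta_j psi_{j-k}   (c_k = 0 for k > q),
using gamma(-m) = gamma(m).
Pure AR (q = 0): c_0 = sigma^2 = 2, c_k = 0 for k >= 1.
Equations for k = 0 and k = 1 (AR order 1):
  gamma(0) = phi_1 gamma(1) + c_0
  gamma(1) = phi_1 gamma(0) + c_1
Substituting the second into the first: gamma(0) (1 - phi_1^2) = c_0 + phi_1 c_1, so
  gamma(0) = c_0 / (1 - phi_1^2) = 2 / (1 - (0.131)^2) = 2 / 0.982839 = 2.034921.
  gamma(1) = phi_1 gamma(0) = (0.131)(2.034921) = 0.266575.
Therefore gamma(1) = 0.2666 (to 4 decimal places).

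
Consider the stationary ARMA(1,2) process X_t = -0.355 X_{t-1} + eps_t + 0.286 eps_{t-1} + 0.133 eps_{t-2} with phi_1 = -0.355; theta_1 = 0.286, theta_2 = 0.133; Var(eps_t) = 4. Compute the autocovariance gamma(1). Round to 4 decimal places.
\gamma(1) = -0.3598

Multiply the model equation by X_{t-k} and take expectations. With theta_0 = psi_0 = 1 and psi_j the MA(infinity) weights, this gives
  gamma(k) - sum_i phi_i gamma(k-i) = c_k,
  c_k = sigma^2 * sum_{j=k..q} theta_j psi_{j-k}   (c_k = 0 for k > q),
using gamma(-m) = gamma(m).
psi-weights needed (psi_j = theta_j + sum_i phi_i psi_{j-i}):
  psi_1 = theta_1 + phi_1 = 0.286 + (-0.355) = -0.069
  psi_2 = theta_2 + phi_1 psi_1 = 0.133 + (-0.355)(-0.069) = 0.157495
Right-hand sides:
  c_0 = sigma^2 (1 + theta_1 psi_1 + theta_2 psi_2) = 4 * (1 + (0.286)(-0.069) + (0.133)(0.157495)) = 4 * 1.001213 = 4.004851
  c_1 = sigma^2 (theta_1 + theta_2 psi_1) = 4 * (0.286 + (0.133)(-0.069)) = 1.107292
  c_2 = sigma^2 theta_2 = 4 * (0.133) = 0.532
Equations for k = 0 and k = 1 (AR order 1):
  gamma(0) = phi_1 gamma(1) + c_0
  gamma(1) = phi_1 gamma(0) + c_1
Substituting the second into the first: gamma(0) (1 - phi_1^2) = c_0 + phi_1 c_1, so
  gamma(0) = (c_0 + phi_1 c_1) / (1 - phi_1^2) = (4.004851 + (-0.355)(1.107292)) / (1 - (-0.355)^2) = 3.611763 / 0.873975 = 4.13257.
  gamma(1) = phi_1 gamma(0) + c_1 = (-0.355)(4.13257) + (1.107292) = -0.35977.
Therefore gamma(1) = -0.3598 (to 4 decimal places).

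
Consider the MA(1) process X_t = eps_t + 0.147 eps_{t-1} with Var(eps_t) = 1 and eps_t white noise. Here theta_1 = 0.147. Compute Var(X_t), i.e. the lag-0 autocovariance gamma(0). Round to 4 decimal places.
\gamma(0) = 1.0216

For an MA(q) process X_t = eps_t + sum_i theta_i eps_{t-i} with
Var(eps_t) = sigma^2, the variance is
  gamma(0) = sigma^2 * (1 + sum_i theta_i^2).
  sum_i theta_i^2 = (0.147)^2 = 0.021609.
  gamma(0) = 1 * (1 + 0.021609) = 1 * 1.021609 = 1.021609, which rounds to 1.0216.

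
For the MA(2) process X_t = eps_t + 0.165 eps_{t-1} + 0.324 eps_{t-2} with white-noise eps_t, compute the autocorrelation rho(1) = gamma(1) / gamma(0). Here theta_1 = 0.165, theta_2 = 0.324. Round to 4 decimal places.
\rho(1) = 0.1930

For an MA(q) process with theta_0 = 1, the autocovariance is
  gamma(k) = sigma^2 * sum_{i=0..q-k} theta_i * theta_{i+k},
and rho(k) = gamma(k) / gamma(0). Sigma^2 cancels.
  numerator   = (1)*(0.165) + (0.165)*(0.324) = 0.21846.
  denominator = (1)^2 + (0.165)^2 + (0.324)^2 = 1.132201.
  rho(1) = 0.21846 / 1.132201 = 0.1930.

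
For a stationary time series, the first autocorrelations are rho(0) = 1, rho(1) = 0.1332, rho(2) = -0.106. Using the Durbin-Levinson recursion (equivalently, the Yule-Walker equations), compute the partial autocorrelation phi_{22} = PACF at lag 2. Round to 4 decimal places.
\phi_{22} = -0.1260

The PACF at lag k is phi_{kk}, the last component of the solution
to the Yule-Walker system G_k phi = r_k where
  (G_k)_{ij} = rho(|i - j|), (r_k)_i = rho(i), i,j = 1..k.
Equivalently, Durbin-Levinson gives phi_{kk} iteratively:
  phi_{11} = rho(1)
  phi_{kk} = [rho(k) - sum_{j=1..k-1} phi_{k-1,j} rho(k-j)]
            / [1 - sum_{j=1..k-1} phi_{k-1,j} rho(j)],
  phi_{k,j} = phi_{k-1,j} - phi_{kk} phi_{k-1,k-j},  j = 1..k-1.
Step k = 1:
  phi_11 = rho(1) = 0.1332.
Step k = 2:
  phi_22 = [rho(2) - phi_11 rho(1)] / [1 - phi_11 rho(1)] = [-0.106 - (0.1332)(0.1332)] / [1 - (0.1332)(0.1332)]
         = -0.12374224 / 0.98225776 = -0.126.
Therefore phi_{22} = -0.1260.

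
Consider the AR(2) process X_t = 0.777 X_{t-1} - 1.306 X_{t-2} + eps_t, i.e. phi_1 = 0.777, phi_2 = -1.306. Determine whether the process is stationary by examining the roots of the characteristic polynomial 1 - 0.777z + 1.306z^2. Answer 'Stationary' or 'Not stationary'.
\text{Not stationary}

The AR(p) characteristic polynomial is P(z) = 1 - 0.777z + 1.306z^2.
Stationarity requires all roots to lie outside the unit circle, i.e. |z| > 1 for every root.
Set 1 + (-0.777) z + (1.306) z^2 = 0, i.e. a z^2 + b z + c = 0 with a = 1.306, b = -0.777, c = 1.
Discriminant D = b^2 - 4ac = (-0.777)^2 - 4*(1.306)*1 = 0.603729 - (5.224) = -4.620271.
D < 0, so the roots are the complex-conjugate pair z = (-b +/- i sqrt(-D)) / (2a) = 0.2975 +/- 0.8229i.
For a conjugate pair |z|^2 = z * conj(z) = (product of roots) = c/a = 1/(1.306) = 0.765697, so |z| = sqrt(0.765697) = 0.875 for both roots.
Moduli of all roots: 0.8750, 0.8750.
All moduli strictly greater than 1? No.
Verdict: Not stationary.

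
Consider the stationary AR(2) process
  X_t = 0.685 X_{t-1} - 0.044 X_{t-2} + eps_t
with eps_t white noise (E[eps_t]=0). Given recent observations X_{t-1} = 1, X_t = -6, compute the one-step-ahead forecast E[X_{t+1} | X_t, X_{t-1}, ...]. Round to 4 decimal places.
E[X_{t+1} \mid \mathcal F_t] = -4.1540

For an AR(p) model X_t = c + sum_i phi_i X_{t-i} + eps_t, the
one-step-ahead conditional mean is
  E[X_{t+1} | X_t, ...] = c + sum_i phi_i X_{t+1-i}.
Substitute known values:
  E[X_{t+1} | ...] = (0.685) * (-6) + (-0.044) * (1)
                   = -4.1540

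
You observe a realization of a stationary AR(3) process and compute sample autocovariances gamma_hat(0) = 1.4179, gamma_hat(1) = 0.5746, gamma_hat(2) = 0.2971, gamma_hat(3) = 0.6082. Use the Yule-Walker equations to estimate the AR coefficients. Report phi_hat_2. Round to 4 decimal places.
\hat\phi_{2} = -0.0960

The Yule-Walker equations for an AR(p) process read, in matrix form,
  Gamma_p phi = r_p,   with   (Gamma_p)_{ij} = gamma(|i - j|),
                       (r_p)_i = gamma(i),   i,j = 1..p.
Substitute the sample gammas (Toeplitz matrix and right-hand side of size 3):
  Gamma_p = [[1.4179, 0.5746, 0.2971], [0.5746, 1.4179, 0.5746], [0.2971, 0.5746, 1.4179]]
  r_p     = [0.5746, 0.2971, 0.6082]
Written out (R1..R3):
  (R1) 1.4179 phi_1 + 0.5746 phi_2 + 0.2971 phi_3 = 0.5746
  (R2) 0.5746 phi_1 + 1.4179 phi_2 + 0.5746 phi_3 = 0.2971
  (R3) 0.2971 phi_1 + 0.5746 phi_2 + 1.4179 phi_3 = 0.6082
Gaussian elimination:
  R2 <- R2 - (0.5746/1.4179) R1 = R2 - (0.405247) R1:  1.185045 phi_2 + 0.454201 phi_3 = 0.064245
  R3 <- R3 - (0.2971/1.4179) R1 = R3 - (0.209535) R1:  0.454201 phi_2 + 1.355647 phi_3 = 0.487801
  R3 <- R3 - (0.454201/1.185045) R2 = R3 - (0.383277) R2:  1.181562 phi_3 = 0.463177
Back-substitution:
  phi_hat_3 = 0.463177 / 1.181562 = 0.392004
  phi_hat_2 = (0.064245 - (0.454201)(0.392004)) / 1.185045 = -0.096033
  phi_hat_1 = (0.5746 - (0.5746)(-0.096033) - (0.2971)(0.392004)) / 1.4179 = 0.362026
So phi_hat = [0.3620, -0.0960, 0.3920].
Therefore phi_hat_2 = -0.0960.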